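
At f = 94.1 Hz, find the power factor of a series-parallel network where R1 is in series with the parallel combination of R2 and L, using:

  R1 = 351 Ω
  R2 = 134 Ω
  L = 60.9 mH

Step 1 — Angular frequency: ω = 2π·f = 2π·94.1 = 591.2 rad/s.
Step 2 — Component impedances:
  R1: Z = R = 351 Ω
  R2: Z = R = 134 Ω
  L: Z = jωL = j·591.2·0.0609 = 0 + j36.01 Ω
Step 3 — Parallel branch: R2 || L = 1/(1/R2 + 1/L) = 9.024 + j33.58 Ω.
Step 4 — Series with R1: Z_total = R1 + (R2 || L) = 360 + j33.58 Ω = 361.6∠5.3° Ω.
Step 5 — Power factor: PF = cos(φ) = Re(Z)/|Z| = 360.02/361.59 = 0.9957.
Step 6 — Type: Im(Z) = 33.58 ⇒ lagging (phase φ = 5.3°).

PF = 0.9957 (lagging, φ = 5.3°)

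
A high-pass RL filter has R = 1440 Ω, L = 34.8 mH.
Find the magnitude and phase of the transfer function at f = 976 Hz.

Step 1 — Angular frequency: ω = 2π·976 = 6132 rad/s.
Step 2 — Transfer function: H(jω) = jωL/(R + jωL).
Step 3 — Numerator jωL = j·213.4; denominator R + jωL = 1440 + j213.4.
Step 4 — H = 0.02149 + j0.145.
Step 5 — Magnitude: |H| = 0.1466 (-16.7 dB); phase: φ = 81.6°.

|H| = 0.1466 (-16.7 dB), φ = 81.6°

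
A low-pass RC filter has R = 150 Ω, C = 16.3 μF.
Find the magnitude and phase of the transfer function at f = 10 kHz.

Step 1 — Angular frequency: ω = 2π·1e+04 = 6.283e+04 rad/s.
Step 2 — Transfer function: H(jω) = 1/(1 + jωRC).
Step 3 — Denominator: 1 + jωRC = 1 + j·6.283e+04·150·1.63e-05 = 1 + j153.6.
Step 4 — H = 4.237e-05 - j0.006509.
Step 5 — Magnitude: |H| = 0.006509 (-43.7 dB); phase: φ = -89.6°.

|H| = 0.006509 (-43.7 dB), φ = -89.6°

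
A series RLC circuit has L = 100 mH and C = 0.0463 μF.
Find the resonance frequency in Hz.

Step 1 — Resonance condition Im(Z)=0 gives ω₀ = 1/√(LC).
Step 2 — ω₀ = 1/√(0.1·4.63e-08) = 1.47e+04 rad/s.
Step 3 — f₀ = ω₀/(2π) = 2339 Hz.

f₀ = 2339 Hz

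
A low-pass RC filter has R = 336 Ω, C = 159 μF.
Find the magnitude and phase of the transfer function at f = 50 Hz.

Step 1 — Angular frequency: ω = 2π·50 = 314.2 rad/s.
Step 2 — Transfer function: H(jω) = 1/(1 + jωRC).
Step 3 — Denominator: 1 + jωRC = 1 + j·314.2·336·0.000159 = 1 + j16.78.
Step 4 — H = 0.003537 - j0.05937.
Step 5 — Magnitude: |H| = 0.05948 (-24.5 dB); phase: φ = -86.6°.

|H| = 0.05948 (-24.5 dB), φ = -86.6°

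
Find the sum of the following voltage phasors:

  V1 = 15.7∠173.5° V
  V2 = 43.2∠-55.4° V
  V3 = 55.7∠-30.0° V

Step 1 — Convert each phasor to rectangular form:
  V1 = 15.7·(cos(173.5°) + j·sin(173.5°)) = -15.6 + j1.777 V
  V2 = 43.2·(cos(-55.4°) + j·sin(-55.4°)) = 24.53 - j35.56 V
  V3 = 55.7·(cos(-30.0°) + j·sin(-30.0°)) = 48.24 - j27.85 V
Step 2 — Sum components: V_total = 57.17 - j61.63 V.
Step 3 — Convert to polar: |V_total| = 84.06 V, ∠V_total = -47.2°.

V_total = 84.06∠-47.2° V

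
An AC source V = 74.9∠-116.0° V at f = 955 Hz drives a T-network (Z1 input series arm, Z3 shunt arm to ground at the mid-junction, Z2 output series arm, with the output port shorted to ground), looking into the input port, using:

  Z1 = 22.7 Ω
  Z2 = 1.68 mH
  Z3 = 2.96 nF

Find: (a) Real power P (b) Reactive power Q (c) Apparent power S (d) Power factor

Step 1 — Angular frequency: ω = 2π·f = 2π·955 = 6000 rad/s.
Step 2 — Component impedances:
  Z1: Z = R = 22.7 Ω
  Z2: Z = jωL = j·6000·0.00168 = 0 + j10.08 Ω
  Z3: Z = 1/(jωC) = -j/(ω·C) = 0 - j5.63e+04 Ω
Step 3 — With the output port shorted to ground, the output series arm Z2 runs from the junction to ground; the shunt arm Z3 also runs from the junction to ground. They appear in parallel: Z3 || Z2 = 0 + j10.08 Ω.
Step 4 — Series with input arm Z1: Z_in = Z1 + (Z3 || Z2) = 22.7 + j10.08 Ω = 24.84∠23.9° Ω.
Step 5 — Source phasor: V = 74.9∠-116.0° V = -32.83 - j67.32 V.
Step 6 — Current: I = V / Z = -2.308 - j1.94 A = 3.015∠-139.9° A.
Step 7 — Complex power: S = V·I* = 206.4 + j91.68 VA.
Step 8 — Real power: P = Re(S) = 206.4 W.
Step 9 — Reactive power: Q = Im(S) = 91.68 VAR.
Step 10 — Apparent power: |S| = 225.9 VA.
Step 11 — Power factor: PF = P/|S| = 0.9139 (lagging).

(a) P = 206.4 W  (b) Q = 91.68 VAR  (c) S = 225.9 VA  (d) PF = 0.9139 (lagging)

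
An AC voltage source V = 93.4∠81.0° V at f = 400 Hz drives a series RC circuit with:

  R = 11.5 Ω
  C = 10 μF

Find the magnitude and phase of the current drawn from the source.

Step 1 — Angular frequency: ω = 2π·f = 2π·400 = 2513 rad/s.
Step 2 — Component impedances:
  R: Z = R = 11.5 Ω
  C: Z = 1/(jωC) = -j/(ω·C) = 0 - j39.79 Ω
Step 3 — Series combination: Z_total = R + C = 11.5 - j39.79 Ω = 41.42∠-73.9° Ω.
Step 4 — Source phasor: V = 93.4∠81.0° V = 14.61 + j92.25 V.
Step 5 — Ohm's law: I = V / Z_total = (14.61 + j92.25) / (11.5 - j39.79) = -2.042 + j0.9573 A.
Step 6 — Convert to polar: |I| = 2.255 A, ∠I = 154.9°.

I = 2.255∠154.9° A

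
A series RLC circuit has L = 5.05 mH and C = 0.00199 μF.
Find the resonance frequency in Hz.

Step 1 — Resonance condition Im(Z)=0 gives ω₀ = 1/√(LC).
Step 2 — ω₀ = 1/√(0.00505·1.99e-09) = 3.154e+05 rad/s.
Step 3 — f₀ = ω₀/(2π) = 5.021e+04 Hz.

f₀ = 5.021e+04 Hz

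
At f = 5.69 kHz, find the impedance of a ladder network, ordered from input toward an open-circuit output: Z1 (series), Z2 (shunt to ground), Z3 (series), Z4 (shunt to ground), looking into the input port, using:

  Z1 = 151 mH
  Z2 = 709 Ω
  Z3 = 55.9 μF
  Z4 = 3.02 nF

Step 1 — Angular frequency: ω = 2π·f = 2π·5690 = 3.575e+04 rad/s.
Step 2 — Component impedances:
  Z1: Z = jωL = j·3.575e+04·0.151 = 0 + j5398 Ω
  Z2: Z = R = 709 Ω
  Z3: Z = 1/(jωC) = -j/(ω·C) = 0 - j0.5004 Ω
  Z4: Z = 1/(jωC) = -j/(ω·C) = 0 - j9262 Ω
Step 3 — Ladder network (open output): work backward from the far end, alternating series and parallel combinations. Z_in = 704.9 + j5344 Ω = 5391∠82.5° Ω.

Z = 704.9 + j5344 Ω = 5391∠82.5° Ω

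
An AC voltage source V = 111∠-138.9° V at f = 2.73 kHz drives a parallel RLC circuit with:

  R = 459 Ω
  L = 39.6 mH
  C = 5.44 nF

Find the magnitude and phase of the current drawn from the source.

Step 1 — Angular frequency: ω = 2π·f = 2π·2730 = 1.715e+04 rad/s.
Step 2 — Component impedances:
  R: Z = R = 459 Ω
  L: Z = jωL = j·1.715e+04·0.0396 = 0 + j679.3 Ω
  C: Z = 1/(jωC) = -j/(ω·C) = 0 - j1.072e+04 Ω
Step 3 — Parallel combination: 1/Z_total = 1/R + 1/L + 1/C; Z_total = 327.7 + j207.4 Ω = 387.8∠32.3° Ω.
Step 4 — Source phasor: V = 111∠-138.9° V = -83.65 - j72.97 V.
Step 5 — Ohm's law: I = V / Z_total = (-83.65 - j72.97) / (327.7 + j207.4) = -0.2828 - j0.04364 A.
Step 6 — Convert to polar: |I| = 0.2862 A, ∠I = -171.2°.

I = 0.2862∠-171.2° A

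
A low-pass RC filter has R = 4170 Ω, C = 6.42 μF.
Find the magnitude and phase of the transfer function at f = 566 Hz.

Step 1 — Angular frequency: ω = 2π·566 = 3556 rad/s.
Step 2 — Transfer function: H(jω) = 1/(1 + jωRC).
Step 3 — Denominator: 1 + jωRC = 1 + j·3556·4170·6.42e-06 = 1 + j95.21.
Step 4 — H = 0.0001103 - j0.0105.
Step 5 — Magnitude: |H| = 0.0105 (-39.6 dB); phase: φ = -89.4°.

|H| = 0.0105 (-39.6 dB), φ = -89.4°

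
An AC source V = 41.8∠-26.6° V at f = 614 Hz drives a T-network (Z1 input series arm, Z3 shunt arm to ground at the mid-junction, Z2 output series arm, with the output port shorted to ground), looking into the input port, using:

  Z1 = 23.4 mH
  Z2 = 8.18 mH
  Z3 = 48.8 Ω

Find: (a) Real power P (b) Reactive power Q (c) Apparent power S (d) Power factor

Step 1 — Angular frequency: ω = 2π·f = 2π·614 = 3858 rad/s.
Step 2 — Component impedances:
  Z1: Z = jωL = j·3858·0.0234 = 0 + j90.27 Ω
  Z2: Z = jωL = j·3858·0.00818 = 0 + j31.56 Ω
  Z3: Z = R = 48.8 Ω
Step 3 — With the output port shorted to ground, the output series arm Z2 runs from the junction to ground; the shunt arm Z3 also runs from the junction to ground. They appear in parallel: Z3 || Z2 = 14.39 + j22.25 Ω.
Step 4 — Series with input arm Z1: Z_in = Z1 + (Z3 || Z2) = 14.39 + j112.5 Ω = 113.4∠82.7° Ω.
Step 5 — Source phasor: V = 41.8∠-26.6° V = 37.38 - j18.72 V.
Step 6 — Current: I = V / Z = -0.1219 - j0.3477 A = 0.3685∠-109.3° A.
Step 7 — Complex power: S = V·I* = 1.954 + j15.28 VA.
Step 8 — Real power: P = Re(S) = 1.954 W.
Step 9 — Reactive power: Q = Im(S) = 15.28 VAR.
Step 10 — Apparent power: |S| = 15.4 VA.
Step 11 — Power factor: PF = P/|S| = 0.1268 (lagging).

(a) P = 1.954 W  (b) Q = 15.28 VAR  (c) S = 15.4 VA  (d) PF = 0.1268 (lagging)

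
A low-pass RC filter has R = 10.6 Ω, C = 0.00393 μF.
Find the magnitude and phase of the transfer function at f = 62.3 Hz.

Step 1 — Angular frequency: ω = 2π·62.3 = 391.4 rad/s.
Step 2 — Transfer function: H(jω) = 1/(1 + jωRC).
Step 3 — Denominator: 1 + jωRC = 1 + j·391.4·10.6·3.93e-09 = 1 + j1.631e-05.
Step 4 — H = 1 - j1.631e-05.
Step 5 — Magnitude: |H| = 1 (-0.0 dB); phase: φ = -0.0°.

|H| = 1 (-0.0 dB), φ = -0.0°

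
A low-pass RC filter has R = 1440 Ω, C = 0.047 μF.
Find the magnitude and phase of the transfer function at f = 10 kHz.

Step 1 — Angular frequency: ω = 2π·1e+04 = 6.283e+04 rad/s.
Step 2 — Transfer function: H(jω) = 1/(1 + jωRC).
Step 3 — Denominator: 1 + jωRC = 1 + j·6.283e+04·1440·4.7e-08 = 1 + j4.252.
Step 4 — H = 0.0524 - j0.2228.
Step 5 — Magnitude: |H| = 0.2289 (-12.8 dB); phase: φ = -76.8°.

|H| = 0.2289 (-12.8 dB), φ = -76.8°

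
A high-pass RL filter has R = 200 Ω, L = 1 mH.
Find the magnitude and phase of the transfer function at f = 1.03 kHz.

Step 1 — Angular frequency: ω = 2π·1030 = 6472 rad/s.
Step 2 — Transfer function: H(jω) = jωL/(R + jωL).
Step 3 — Numerator jωL = j·6.472; denominator R + jωL = 200 + j6.472.
Step 4 — H = 0.001046 + j0.03232.
Step 5 — Magnitude: |H| = 0.03234 (-29.8 dB); phase: φ = 88.1°.

|H| = 0.03234 (-29.8 dB), φ = 88.1°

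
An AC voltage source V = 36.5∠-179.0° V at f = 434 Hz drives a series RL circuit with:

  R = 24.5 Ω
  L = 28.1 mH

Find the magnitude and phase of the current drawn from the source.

Step 1 — Angular frequency: ω = 2π·f = 2π·434 = 2727 rad/s.
Step 2 — Component impedances:
  R: Z = R = 24.5 Ω
  L: Z = jωL = j·2727·0.0281 = 0 + j76.63 Ω
Step 3 — Series combination: Z_total = R + L = 24.5 + j76.63 Ω = 80.45∠72.3° Ω.
Step 4 — Source phasor: V = 36.5∠-179.0° V = -36.49 - j0.637 V.
Step 5 — Ohm's law: I = V / Z_total = (-36.49 - j0.637) / (24.5 + j76.63) = -0.1457 + j0.4297 A.
Step 6 — Convert to polar: |I| = 0.4537 A, ∠I = 108.7°.

I = 0.4537∠108.7° A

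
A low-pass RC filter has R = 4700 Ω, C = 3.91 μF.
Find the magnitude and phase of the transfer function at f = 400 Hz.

Step 1 — Angular frequency: ω = 2π·400 = 2513 rad/s.
Step 2 — Transfer function: H(jω) = 1/(1 + jωRC).
Step 3 — Denominator: 1 + jωRC = 1 + j·2513·4700·3.91e-06 = 1 + j46.19.
Step 4 — H = 0.0004686 - j0.02164.
Step 5 — Magnitude: |H| = 0.02165 (-33.3 dB); phase: φ = -88.8°.

|H| = 0.02165 (-33.3 dB), φ = -88.8°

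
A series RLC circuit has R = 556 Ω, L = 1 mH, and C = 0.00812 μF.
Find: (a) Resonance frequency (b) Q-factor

Step 1 — Resonance condition Im(Z)=0 gives ω₀ = 1/√(LC).
Step 2 — ω₀ = 1/√(0.001·8.12e-09) = 3.509e+05 rad/s.
Step 3 — f₀ = ω₀/(2π) = 5.585e+04 Hz.
Step 4 — Series Q: Q = ω₀L/R = 3.509e+05·0.001/556 = 0.6312.

(a) f₀ = 5.585e+04 Hz  (b) Q = 0.6312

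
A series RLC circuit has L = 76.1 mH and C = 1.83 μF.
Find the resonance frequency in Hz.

Step 1 — Resonance condition Im(Z)=0 gives ω₀ = 1/√(LC).
Step 2 — ω₀ = 1/√(0.0761·1.83e-06) = 2680 rad/s.
Step 3 — f₀ = ω₀/(2π) = 426.5 Hz.

f₀ = 426.5 Hz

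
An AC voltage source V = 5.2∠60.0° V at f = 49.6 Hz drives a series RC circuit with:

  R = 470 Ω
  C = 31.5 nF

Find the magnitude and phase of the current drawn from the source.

Step 1 — Angular frequency: ω = 2π·f = 2π·49.6 = 311.6 rad/s.
Step 2 — Component impedances:
  R: Z = R = 470 Ω
  C: Z = 1/(jωC) = -j/(ω·C) = 0 - j1.019e+05 Ω
Step 3 — Series combination: Z_total = R + C = 470 - j1.019e+05 Ω = 1.019e+05∠-89.7° Ω.
Step 4 — Source phasor: V = 5.2∠60.0° V = 2.6 + j4.503 V.
Step 5 — Ohm's law: I = V / Z_total = (2.6 + j4.503) / (470 - j1.019e+05) = -4.409e-05 + j2.573e-05 A.
Step 6 — Convert to polar: |I| = 5.105e-05 A, ∠I = 149.7°.

I = 5.105e-05∠149.7° A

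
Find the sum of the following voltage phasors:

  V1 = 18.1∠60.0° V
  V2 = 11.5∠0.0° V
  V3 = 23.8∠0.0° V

Step 1 — Convert each phasor to rectangular form:
  V1 = 18.1·(cos(60.0°) + j·sin(60.0°)) = 9.05 + j15.68 V
  V2 = 11.5·(cos(0.0°) + j·sin(0.0°)) = 11.5 V
  V3 = 23.8·(cos(0.0°) + j·sin(0.0°)) = 23.8 V
Step 2 — Sum components: V_total = 44.35 + j15.68 V.
Step 3 — Convert to polar: |V_total| = 47.04 V, ∠V_total = 19.5°.

V_total = 47.04∠19.5° V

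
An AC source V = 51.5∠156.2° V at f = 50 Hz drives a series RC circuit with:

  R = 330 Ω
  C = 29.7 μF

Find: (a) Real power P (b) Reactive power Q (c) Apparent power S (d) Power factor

Step 1 — Angular frequency: ω = 2π·f = 2π·50 = 314.2 rad/s.
Step 2 — Component impedances:
  R: Z = R = 330 Ω
  C: Z = 1/(jωC) = -j/(ω·C) = 0 - j107.2 Ω
Step 3 — Series combination: Z_total = R + C = 330 - j107.2 Ω = 347∠-18.0° Ω.
Step 4 — Source phasor: V = 51.5∠156.2° V = -47.12 + j20.78 V.
Step 5 — Current: I = V / Z = -0.1477 + j0.01502 A = 0.1484∠174.2° A.
Step 6 — Complex power: S = V·I* = 7.27 - j2.361 VA.
Step 7 — Real power: P = Re(S) = 7.27 W.
Step 8 — Reactive power: Q = Im(S) = -2.361 VAR.
Step 9 — Apparent power: |S| = 7.644 VA.
Step 10 — Power factor: PF = P/|S| = 0.9511 (leading).

(a) P = 7.27 W  (b) Q = -2.361 VAR  (c) S = 7.644 VA  (d) PF = 0.9511 (leading)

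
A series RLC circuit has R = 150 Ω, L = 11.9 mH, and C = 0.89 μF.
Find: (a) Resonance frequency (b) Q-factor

Step 1 — Resonance condition Im(Z)=0 gives ω₀ = 1/√(LC).
Step 2 — ω₀ = 1/√(0.0119·8.9e-07) = 9717 rad/s.
Step 3 — f₀ = ω₀/(2π) = 1547 Hz.
Step 4 — Series Q: Q = ω₀L/R = 9717·0.0119/150 = 0.7709.

(a) f₀ = 1547 Hz  (b) Q = 0.7709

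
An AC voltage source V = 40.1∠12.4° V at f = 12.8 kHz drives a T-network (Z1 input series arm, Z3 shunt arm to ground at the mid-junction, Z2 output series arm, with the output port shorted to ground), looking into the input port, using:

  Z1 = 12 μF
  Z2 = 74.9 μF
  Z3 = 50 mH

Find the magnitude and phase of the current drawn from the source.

Step 1 — Angular frequency: ω = 2π·f = 2π·1.28e+04 = 8.042e+04 rad/s.
Step 2 — Component impedances:
  Z1: Z = 1/(jωC) = -j/(ω·C) = 0 - j1.036 Ω
  Z2: Z = 1/(jωC) = -j/(ω·C) = 0 - j0.166 Ω
  Z3: Z = jωL = j·8.042e+04·0.05 = 0 + j4021 Ω
Step 3 — With the output port shorted to ground, the output series arm Z2 runs from the junction to ground; the shunt arm Z3 also runs from the junction to ground. They appear in parallel: Z3 || Z2 = 0 - j0.166 Ω.
Step 4 — Series with input arm Z1: Z_in = Z1 + (Z3 || Z2) = 0 - j1.202 Ω = 1.202∠-90.0° Ω.
Step 5 — Source phasor: V = 40.1∠12.4° V = 39.16 + j8.611 V.
Step 6 — Ohm's law: I = V / Z_total = (39.16 + j8.611) / (0 - j1.202) = -7.163 + j32.58 A.
Step 7 — Convert to polar: |I| = 33.36 A, ∠I = 102.4°.

I = 33.36∠102.4° A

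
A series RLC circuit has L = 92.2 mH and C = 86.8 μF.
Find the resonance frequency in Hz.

Step 1 — Resonance condition Im(Z)=0 gives ω₀ = 1/√(LC).
Step 2 — ω₀ = 1/√(0.0922·8.68e-05) = 353.5 rad/s.
Step 3 — f₀ = ω₀/(2π) = 56.26 Hz.

f₀ = 56.26 Hz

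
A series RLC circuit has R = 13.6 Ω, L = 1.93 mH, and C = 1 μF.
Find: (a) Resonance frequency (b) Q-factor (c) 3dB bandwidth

Step 1 — Resonance: ω₀ = 1/√(LC) = 1/√(0.00193·1e-06) = 2.276e+04 rad/s.
Step 2 — f₀ = ω₀/(2π) = 3623 Hz.
Step 3 — Series Q: Q = ω₀L/R = 2.276e+04·0.00193/13.6 = 3.23.
Step 4 — Bandwidth: Δω = ω₀/Q = 7047 rad/s; BW = Δω/(2π) = 1122 Hz.

(a) f₀ = 3623 Hz  (b) Q = 3.23  (c) BW = 1122 Hz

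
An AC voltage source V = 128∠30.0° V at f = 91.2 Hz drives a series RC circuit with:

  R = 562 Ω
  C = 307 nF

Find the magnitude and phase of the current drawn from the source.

Step 1 — Angular frequency: ω = 2π·f = 2π·91.2 = 573 rad/s.
Step 2 — Component impedances:
  R: Z = R = 562 Ω
  C: Z = 1/(jωC) = -j/(ω·C) = 0 - j5684 Ω
Step 3 — Series combination: Z_total = R + C = 562 - j5684 Ω = 5712∠-84.4° Ω.
Step 4 — Source phasor: V = 128∠30.0° V = 110.9 + j64 V.
Step 5 — Ohm's law: I = V / Z_total = (110.9 + j64) / (562 - j5684) = -0.009241 + j0.02041 A.
Step 6 — Convert to polar: |I| = 0.02241 A, ∠I = 114.4°.

I = 0.02241∠114.4° A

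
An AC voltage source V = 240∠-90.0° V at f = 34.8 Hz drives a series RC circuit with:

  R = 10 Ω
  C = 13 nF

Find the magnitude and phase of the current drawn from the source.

Step 1 — Angular frequency: ω = 2π·f = 2π·34.8 = 218.7 rad/s.
Step 2 — Component impedances:
  R: Z = R = 10 Ω
  C: Z = 1/(jωC) = -j/(ω·C) = 0 - j3.518e+05 Ω
Step 3 — Series combination: Z_total = R + C = 10 - j3.518e+05 Ω = 3.518e+05∠-90.0° Ω.
Step 4 — Source phasor: V = 240∠-90.0° V = 0 - j240 V.
Step 5 — Ohm's law: I = V / Z_total = (0 - j240) / (10 - j3.518e+05) = 0.0006822 - j1.939e-08 A.
Step 6 — Convert to polar: |I| = 0.0006822 A, ∠I = -0.0°.

I = 0.0006822∠-0.0° A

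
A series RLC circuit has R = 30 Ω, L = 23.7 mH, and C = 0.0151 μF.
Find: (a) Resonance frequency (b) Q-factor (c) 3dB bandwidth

Step 1 — Resonance: ω₀ = 1/√(LC) = 1/√(0.0237·1.51e-08) = 5.286e+04 rad/s.
Step 2 — f₀ = ω₀/(2π) = 8413 Hz.
Step 3 — Series Q: Q = ω₀L/R = 5.286e+04·0.0237/30 = 41.76.
Step 4 — Bandwidth: Δω = ω₀/Q = 1266 rad/s; BW = Δω/(2π) = 201.5 Hz.

(a) f₀ = 8413 Hz  (b) Q = 41.76  (c) BW = 201.5 Hz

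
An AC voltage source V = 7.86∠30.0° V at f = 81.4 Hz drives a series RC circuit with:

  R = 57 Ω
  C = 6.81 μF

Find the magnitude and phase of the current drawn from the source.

Step 1 — Angular frequency: ω = 2π·f = 2π·81.4 = 511.5 rad/s.
Step 2 — Component impedances:
  R: Z = R = 57 Ω
  C: Z = 1/(jωC) = -j/(ω·C) = 0 - j287.1 Ω
Step 3 — Series combination: Z_total = R + C = 57 - j287.1 Ω = 292.7∠-78.8° Ω.
Step 4 — Source phasor: V = 7.86∠30.0° V = 6.807 + j3.93 V.
Step 5 — Ohm's law: I = V / Z_total = (6.807 + j3.93) / (57 - j287.1) = -0.008641 + j0.02542 A.
Step 6 — Convert to polar: |I| = 0.02685 A, ∠I = 108.8°.

I = 0.02685∠108.8° A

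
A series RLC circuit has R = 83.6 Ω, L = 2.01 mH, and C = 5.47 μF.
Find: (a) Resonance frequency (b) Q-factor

Step 1 — Resonance condition Im(Z)=0 gives ω₀ = 1/√(LC).
Step 2 — ω₀ = 1/√(0.00201·5.47e-06) = 9537 rad/s.
Step 3 — f₀ = ω₀/(2π) = 1518 Hz.
Step 4 — Series Q: Q = ω₀L/R = 9537·0.00201/83.6 = 0.2293.

(a) f₀ = 1518 Hz  (b) Q = 0.2293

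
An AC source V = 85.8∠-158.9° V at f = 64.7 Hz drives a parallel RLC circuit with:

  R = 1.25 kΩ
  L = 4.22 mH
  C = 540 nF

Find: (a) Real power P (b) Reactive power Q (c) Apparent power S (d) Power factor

Step 1 — Angular frequency: ω = 2π·f = 2π·64.7 = 406.5 rad/s.
Step 2 — Component impedances:
  R: Z = R = 1250 Ω
  L: Z = jωL = j·406.5·0.00422 = 0 + j1.716 Ω
  C: Z = 1/(jωC) = -j/(ω·C) = 0 - j4555 Ω
Step 3 — Parallel combination: 1/Z_total = 1/R + 1/L + 1/C; Z_total = 0.002356 + j1.716 Ω = 1.716∠89.9° Ω.
Step 4 — Source phasor: V = 85.8∠-158.9° V = -80.05 - j30.89 V.
Step 5 — Current: I = V / Z = -18.06 + j46.62 A = 50∠111.2° A.
Step 6 — Complex power: S = V·I* = 5.889 + j4290 VA.
Step 7 — Real power: P = Re(S) = 5.889 W.
Step 8 — Reactive power: Q = Im(S) = 4290 VAR.
Step 9 — Apparent power: |S| = 4290 VA.
Step 10 — Power factor: PF = P/|S| = 0.001373 (lagging).

(a) P = 5.889 W  (b) Q = 4290 VAR  (c) S = 4290 VA  (d) PF = 0.001373 (lagging)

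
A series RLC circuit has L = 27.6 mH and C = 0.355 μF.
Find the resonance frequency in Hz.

Step 1 — Resonance condition Im(Z)=0 gives ω₀ = 1/√(LC).
Step 2 — ω₀ = 1/√(0.0276·3.55e-07) = 1.01e+04 rad/s.
Step 3 — f₀ = ω₀/(2π) = 1608 Hz.

f₀ = 1608 Hz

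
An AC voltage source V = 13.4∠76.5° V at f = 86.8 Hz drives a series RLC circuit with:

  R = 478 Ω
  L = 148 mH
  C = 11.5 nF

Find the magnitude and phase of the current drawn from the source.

Step 1 — Angular frequency: ω = 2π·f = 2π·86.8 = 545.4 rad/s.
Step 2 — Component impedances:
  R: Z = R = 478 Ω
  L: Z = jωL = j·545.4·0.148 = 0 + j80.72 Ω
  C: Z = 1/(jωC) = -j/(ω·C) = 0 - j1.594e+05 Ω
Step 3 — Series combination: Z_total = R + L + C = 478 - j1.594e+05 Ω = 1.594e+05∠-89.8° Ω.
Step 4 — Source phasor: V = 13.4∠76.5° V = 3.128 + j13.03 V.
Step 5 — Ohm's law: I = V / Z_total = (3.128 + j13.03) / (478 - j1.594e+05) = -8.17e-05 + j1.987e-05 A.
Step 6 — Convert to polar: |I| = 8.409e-05 A, ∠I = 166.3°.

I = 8.409e-05∠166.3° A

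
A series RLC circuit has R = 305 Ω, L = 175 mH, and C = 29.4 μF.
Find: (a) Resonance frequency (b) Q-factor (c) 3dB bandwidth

Step 1 — Resonance: ω₀ = 1/√(LC) = 1/√(0.175·2.94e-05) = 440.9 rad/s.
Step 2 — f₀ = ω₀/(2π) = 70.17 Hz.
Step 3 — Series Q: Q = ω₀L/R = 440.9·0.175/305 = 0.253.
Step 4 — Bandwidth: Δω = ω₀/Q = 1743 rad/s; BW = Δω/(2π) = 277.4 Hz.

(a) f₀ = 70.17 Hz  (b) Q = 0.253  (c) BW = 277.4 Hz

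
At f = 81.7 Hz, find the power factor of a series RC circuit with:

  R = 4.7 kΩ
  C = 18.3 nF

Step 1 — Angular frequency: ω = 2π·f = 2π·81.7 = 513.3 rad/s.
Step 2 — Component impedances:
  R: Z = R = 4700 Ω
  C: Z = 1/(jωC) = -j/(ω·C) = 0 - j1.065e+05 Ω
Step 3 — Series combination: Z_total = R + C = 4700 - j1.065e+05 Ω = 1.066e+05∠-87.5° Ω.
Step 4 — Power factor: PF = cos(φ) = Re(Z)/|Z| = 4700/1.0655e+05 = 0.04411.
Step 5 — Type: Im(Z) = -1.065e+05 ⇒ leading (phase φ = -87.5°).

PF = 0.04411 (leading, φ = -87.5°)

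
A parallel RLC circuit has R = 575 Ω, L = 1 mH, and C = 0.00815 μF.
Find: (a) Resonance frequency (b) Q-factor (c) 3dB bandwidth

Step 1 — Resonance: ω₀ = 1/√(LC) = 1/√(0.001·8.15e-09) = 3.503e+05 rad/s.
Step 2 — f₀ = ω₀/(2π) = 5.575e+04 Hz.
Step 3 — Parallel Q: Q = R/(ω₀L) = 575/(3.503e+05·0.001) = 1.642.
Step 4 — Bandwidth: Δω = ω₀/Q = 2.134e+05 rad/s; BW = Δω/(2π) = 3.396e+04 Hz.

(a) f₀ = 5.575e+04 Hz  (b) Q = 1.642  (c) BW = 3.396e+04 Hz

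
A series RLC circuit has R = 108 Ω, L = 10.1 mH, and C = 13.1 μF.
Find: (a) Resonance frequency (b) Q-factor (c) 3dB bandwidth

Step 1 — Resonance: ω₀ = 1/√(LC) = 1/√(0.0101·1.31e-05) = 2749 rad/s.
Step 2 — f₀ = ω₀/(2π) = 437.5 Hz.
Step 3 — Series Q: Q = ω₀L/R = 2749·0.0101/108 = 0.2571.
Step 4 — Bandwidth: Δω = ω₀/Q = 1.069e+04 rad/s; BW = Δω/(2π) = 1702 Hz.

(a) f₀ = 437.5 Hz  (b) Q = 0.2571  (c) BW = 1702 Hz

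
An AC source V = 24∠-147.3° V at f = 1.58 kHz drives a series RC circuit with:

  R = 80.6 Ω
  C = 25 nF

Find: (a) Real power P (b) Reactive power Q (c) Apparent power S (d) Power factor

Step 1 — Angular frequency: ω = 2π·f = 2π·1580 = 9927 rad/s.
Step 2 — Component impedances:
  R: Z = R = 80.6 Ω
  C: Z = 1/(jωC) = -j/(ω·C) = 0 - j4029 Ω
Step 3 — Series combination: Z_total = R + C = 80.6 - j4029 Ω = 4030∠-88.9° Ω.
Step 4 — Source phasor: V = 24∠-147.3° V = -20.2 - j12.97 V.
Step 5 — Current: I = V / Z = 0.003116 - j0.005075 A = 0.005955∠-58.4° A.
Step 6 — Complex power: S = V·I* = 0.002858 - j0.1429 VA.
Step 7 — Real power: P = Re(S) = 0.002858 W.
Step 8 — Reactive power: Q = Im(S) = -0.1429 VAR.
Step 9 — Apparent power: |S| = 0.1429 VA.
Step 10 — Power factor: PF = P/|S| = 0.02 (leading).

(a) P = 0.002858 W  (b) Q = -0.1429 VAR  (c) S = 0.1429 VA  (d) PF = 0.02 (leading)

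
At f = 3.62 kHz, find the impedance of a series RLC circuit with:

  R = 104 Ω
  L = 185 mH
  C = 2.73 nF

Step 1 — Angular frequency: ω = 2π·f = 2π·3620 = 2.275e+04 rad/s.
Step 2 — Component impedances:
  R: Z = R = 104 Ω
  L: Z = jωL = j·2.275e+04·0.185 = 0 + j4208 Ω
  C: Z = 1/(jωC) = -j/(ω·C) = 0 - j1.61e+04 Ω
Step 3 — Series combination: Z_total = R + L + C = 104 - j1.19e+04 Ω = 1.19e+04∠-89.5° Ω.

Z = 104 - j1.19e+04 Ω = 1.19e+04∠-89.5° Ω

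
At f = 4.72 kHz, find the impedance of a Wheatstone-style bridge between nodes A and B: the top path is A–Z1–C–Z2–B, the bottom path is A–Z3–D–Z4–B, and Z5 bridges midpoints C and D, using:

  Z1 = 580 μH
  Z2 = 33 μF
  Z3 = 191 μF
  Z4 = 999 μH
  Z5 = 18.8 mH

Step 1 — Angular frequency: ω = 2π·f = 2π·4720 = 2.966e+04 rad/s.
Step 2 — Component impedances:
  Z1: Z = jωL = j·2.966e+04·0.00058 = 0 + j17.2 Ω
  Z2: Z = 1/(jωC) = -j/(ω·C) = 0 - j1.022 Ω
  Z3: Z = 1/(jωC) = -j/(ω·C) = 0 - j0.1765 Ω
  Z4: Z = jωL = j·2.966e+04·0.000999 = 0 + j29.63 Ω
  Z5: Z = jωL = j·2.966e+04·0.0188 = 0 + j557.5 Ω
Step 3 — Bridge requires nodal analysis (the Z5 bridge couples midpoints C and D, so the two paths cannot be reduced to a simple series/parallel combination). Setting node B to ground and injecting 1 A at node A, the 3-node admittance system at A, C, D solves to V_A = Z_AB = 0 + j10.22 Ω = 10.22∠90.0° Ω.

Z = 0 + j10.22 Ω = 10.22∠90.0° Ω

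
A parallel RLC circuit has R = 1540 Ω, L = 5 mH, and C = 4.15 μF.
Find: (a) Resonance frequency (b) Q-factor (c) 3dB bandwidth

Step 1 — Resonance: ω₀ = 1/√(LC) = 1/√(0.005·4.15e-06) = 6942 rad/s.
Step 2 — f₀ = ω₀/(2π) = 1105 Hz.
Step 3 — Parallel Q: Q = R/(ω₀L) = 1540/(6942·0.005) = 44.37.
Step 4 — Bandwidth: Δω = ω₀/Q = 156.5 rad/s; BW = Δω/(2π) = 24.9 Hz.

(a) f₀ = 1105 Hz  (b) Q = 44.37  (c) BW = 24.9 Hz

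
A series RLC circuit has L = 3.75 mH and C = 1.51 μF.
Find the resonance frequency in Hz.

Step 1 — Resonance condition Im(Z)=0 gives ω₀ = 1/√(LC).
Step 2 — ω₀ = 1/√(0.00375·1.51e-06) = 1.329e+04 rad/s.
Step 3 — f₀ = ω₀/(2π) = 2115 Hz.

f₀ = 2115 Hz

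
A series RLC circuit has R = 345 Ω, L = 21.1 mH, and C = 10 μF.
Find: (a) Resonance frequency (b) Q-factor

Step 1 — Resonance condition Im(Z)=0 gives ω₀ = 1/√(LC).
Step 2 — ω₀ = 1/√(0.0211·1e-05) = 2177 rad/s.
Step 3 — f₀ = ω₀/(2π) = 346.5 Hz.
Step 4 — Series Q: Q = ω₀L/R = 2177·0.0211/345 = 0.1331.

(a) f₀ = 346.5 Hz  (b) Q = 0.1331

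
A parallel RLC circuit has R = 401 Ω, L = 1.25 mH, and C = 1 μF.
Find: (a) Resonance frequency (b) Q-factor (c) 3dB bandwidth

Step 1 — Resonance: ω₀ = 1/√(LC) = 1/√(0.00125·1e-06) = 2.828e+04 rad/s.
Step 2 — f₀ = ω₀/(2π) = 4502 Hz.
Step 3 — Parallel Q: Q = R/(ω₀L) = 401/(2.828e+04·0.00125) = 11.34.
Step 4 — Bandwidth: Δω = ω₀/Q = 2494 rad/s; BW = Δω/(2π) = 396.9 Hz.

(a) f₀ = 4502 Hz  (b) Q = 11.34  (c) BW = 396.9 Hz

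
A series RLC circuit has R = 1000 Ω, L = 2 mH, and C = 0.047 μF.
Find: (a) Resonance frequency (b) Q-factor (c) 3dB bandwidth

Step 1 — Resonance condition Im(Z)=0 gives ω₀ = 1/√(LC).
Step 2 — ω₀ = 1/√(0.002·4.7e-08) = 1.031e+05 rad/s.
Step 3 — f₀ = ω₀/(2π) = 1.642e+04 Hz.
Step 4 — Series Q: Q = ω₀L/R = 1.031e+05·0.002/1000 = 0.2063.
Step 5 — 3dB bandwidth: Δω = ω₀/Q = 5e+05 rad/s; BW = Δω/(2π) = 7.958e+04 Hz.

(a) f₀ = 1.642e+04 Hz  (b) Q = 0.2063  (c) BW = 7.958e+04 Hz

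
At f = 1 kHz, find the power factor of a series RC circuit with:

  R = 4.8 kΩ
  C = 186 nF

Step 1 — Angular frequency: ω = 2π·f = 2π·1000 = 6283 rad/s.
Step 2 — Component impedances:
  R: Z = R = 4800 Ω
  C: Z = 1/(jωC) = -j/(ω·C) = 0 - j855.7 Ω
Step 3 — Series combination: Z_total = R + C = 4800 - j855.7 Ω = 4876∠-10.1° Ω.
Step 4 — Power factor: PF = cos(φ) = Re(Z)/|Z| = 4800/4875.7 = 0.9845.
Step 5 — Type: Im(Z) = -855.7 ⇒ leading (phase φ = -10.1°).

PF = 0.9845 (leading, φ = -10.1°)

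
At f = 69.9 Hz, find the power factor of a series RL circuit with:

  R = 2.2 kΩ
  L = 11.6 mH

Step 1 — Angular frequency: ω = 2π·f = 2π·69.9 = 439.2 rad/s.
Step 2 — Component impedances:
  R: Z = R = 2200 Ω
  L: Z = jωL = j·439.2·0.0116 = 0 + j5.095 Ω
Step 3 — Series combination: Z_total = R + L = 2200 + j5.095 Ω = 2200∠0.1° Ω.
Step 4 — Power factor: PF = cos(φ) = Re(Z)/|Z| = 2200/2200 = 1.
Step 5 — Type: Im(Z) = 5.095 ⇒ lagging (phase φ = 0.1°).

PF = 1 (lagging, φ = 0.1°)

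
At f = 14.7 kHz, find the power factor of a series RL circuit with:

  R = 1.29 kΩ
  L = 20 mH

Step 1 — Angular frequency: ω = 2π·f = 2π·1.47e+04 = 9.236e+04 rad/s.
Step 2 — Component impedances:
  R: Z = R = 1290 Ω
  L: Z = jωL = j·9.236e+04·0.02 = 0 + j1847 Ω
Step 3 — Series combination: Z_total = R + L = 1290 + j1847 Ω = 2253∠55.1° Ω.
Step 4 — Power factor: PF = cos(φ) = Re(Z)/|Z| = 1290/2253.1 = 0.5725.
Step 5 — Type: Im(Z) = 1847 ⇒ lagging (phase φ = 55.1°).

PF = 0.5725 (lagging, φ = 55.1°)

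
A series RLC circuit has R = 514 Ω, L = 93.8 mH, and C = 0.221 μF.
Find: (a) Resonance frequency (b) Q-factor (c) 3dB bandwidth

Step 1 — Resonance: ω₀ = 1/√(LC) = 1/√(0.0938·2.21e-07) = 6945 rad/s.
Step 2 — f₀ = ω₀/(2π) = 1105 Hz.
Step 3 — Series Q: Q = ω₀L/R = 6945·0.0938/514 = 1.267.
Step 4 — Bandwidth: Δω = ω₀/Q = 5480 rad/s; BW = Δω/(2π) = 872.1 Hz.

(a) f₀ = 1105 Hz  (b) Q = 1.267  (c) BW = 872.1 Hz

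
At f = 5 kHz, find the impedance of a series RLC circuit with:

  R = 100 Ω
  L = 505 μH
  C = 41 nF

Step 1 — Angular frequency: ω = 2π·f = 2π·5000 = 3.142e+04 rad/s.
Step 2 — Component impedances:
  R: Z = R = 100 Ω
  L: Z = jωL = j·3.142e+04·0.000505 = 0 + j15.87 Ω
  C: Z = 1/(jωC) = -j/(ω·C) = 0 - j776.4 Ω
Step 3 — Series combination: Z_total = R + L + C = 100 - j760.5 Ω = 767∠-82.5° Ω.

Z = 100 - j760.5 Ω = 767∠-82.5° Ω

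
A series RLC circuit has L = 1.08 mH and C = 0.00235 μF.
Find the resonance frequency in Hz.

Step 1 — Resonance condition Im(Z)=0 gives ω₀ = 1/√(LC).
Step 2 — ω₀ = 1/√(0.00108·2.35e-09) = 6.277e+05 rad/s.
Step 3 — f₀ = ω₀/(2π) = 9.99e+04 Hz.

f₀ = 9.99e+04 Hz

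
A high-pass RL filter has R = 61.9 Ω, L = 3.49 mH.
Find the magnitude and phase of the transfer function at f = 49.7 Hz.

Step 1 — Angular frequency: ω = 2π·49.7 = 312.3 rad/s.
Step 2 — Transfer function: H(jω) = jωL/(R + jωL).
Step 3 — Numerator jωL = j·1.09; denominator R + jωL = 61.9 + j1.09.
Step 4 — H = 0.0003099 + j0.0176.
Step 5 — Magnitude: |H| = 0.0176 (-35.1 dB); phase: φ = 89.0°.

|H| = 0.0176 (-35.1 dB), φ = 89.0°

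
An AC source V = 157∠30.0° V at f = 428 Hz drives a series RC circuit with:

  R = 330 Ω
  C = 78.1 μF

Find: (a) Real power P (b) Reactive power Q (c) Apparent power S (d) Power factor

Step 1 — Angular frequency: ω = 2π·f = 2π·428 = 2689 rad/s.
Step 2 — Component impedances:
  R: Z = R = 330 Ω
  C: Z = 1/(jωC) = -j/(ω·C) = 0 - j4.761 Ω
Step 3 — Series combination: Z_total = R + C = 330 - j4.761 Ω = 330∠-0.8° Ω.
Step 4 — Source phasor: V = 157∠30.0° V = 136 + j78.5 V.
Step 5 — Current: I = V / Z = 0.4085 + j0.2438 A = 0.4757∠30.8° A.
Step 6 — Complex power: S = V·I* = 74.68 - j1.077 VA.
Step 7 — Real power: P = Re(S) = 74.68 W.
Step 8 — Reactive power: Q = Im(S) = -1.077 VAR.
Step 9 — Apparent power: |S| = 74.69 VA.
Step 10 — Power factor: PF = P/|S| = 0.9999 (leading).

(a) P = 74.68 W  (b) Q = -1.077 VAR  (c) S = 74.69 VA  (d) PF = 0.9999 (leading)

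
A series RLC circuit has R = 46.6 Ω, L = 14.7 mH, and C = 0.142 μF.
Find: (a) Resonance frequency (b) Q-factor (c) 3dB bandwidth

Step 1 — Resonance: ω₀ = 1/√(LC) = 1/√(0.0147·1.42e-07) = 2.189e+04 rad/s.
Step 2 — f₀ = ω₀/(2π) = 3484 Hz.
Step 3 — Series Q: Q = ω₀L/R = 2.189e+04·0.0147/46.6 = 6.904.
Step 4 — Bandwidth: Δω = ω₀/Q = 3170 rad/s; BW = Δω/(2π) = 504.5 Hz.

(a) f₀ = 3484 Hz  (b) Q = 6.904  (c) BW = 504.5 Hz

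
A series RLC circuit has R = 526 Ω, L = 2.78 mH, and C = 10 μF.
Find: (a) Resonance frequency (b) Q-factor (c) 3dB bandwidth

Step 1 — Resonance: ω₀ = 1/√(LC) = 1/√(0.00278·1e-05) = 5998 rad/s.
Step 2 — f₀ = ω₀/(2π) = 954.5 Hz.
Step 3 — Series Q: Q = ω₀L/R = 5998·0.00278/526 = 0.0317.
Step 4 — Bandwidth: Δω = ω₀/Q = 1.892e+05 rad/s; BW = Δω/(2π) = 3.011e+04 Hz.

(a) f₀ = 954.5 Hz  (b) Q = 0.0317  (c) BW = 3.011e+04 Hz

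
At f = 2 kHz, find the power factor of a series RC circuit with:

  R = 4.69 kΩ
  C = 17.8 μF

Step 1 — Angular frequency: ω = 2π·f = 2π·2000 = 1.257e+04 rad/s.
Step 2 — Component impedances:
  R: Z = R = 4690 Ω
  C: Z = 1/(jωC) = -j/(ω·C) = 0 - j4.471 Ω
Step 3 — Series combination: Z_total = R + C = 4690 - j4.471 Ω = 4690∠-0.1° Ω.
Step 4 — Power factor: PF = cos(φ) = Re(Z)/|Z| = 4690/4690 = 1.
Step 5 — Type: Im(Z) = -4.471 ⇒ leading (phase φ = -0.1°).

PF = 1 (leading, φ = -0.1°)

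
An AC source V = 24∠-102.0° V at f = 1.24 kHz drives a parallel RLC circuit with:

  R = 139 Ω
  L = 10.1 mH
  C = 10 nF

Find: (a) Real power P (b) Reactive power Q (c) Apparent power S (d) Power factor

Step 1 — Angular frequency: ω = 2π·f = 2π·1240 = 7791 rad/s.
Step 2 — Component impedances:
  R: Z = R = 139 Ω
  L: Z = jωL = j·7791·0.0101 = 0 + j78.69 Ω
  C: Z = 1/(jωC) = -j/(ω·C) = 0 - j1.284e+04 Ω
Step 3 — Parallel combination: 1/Z_total = 1/R + 1/L + 1/C; Z_total = 34.05 + j59.78 Ω = 68.8∠60.3° Ω.
Step 4 — Source phasor: V = 24∠-102.0° V = -4.99 - j23.48 V.
Step 5 — Current: I = V / Z = -0.3324 - j0.1059 A = 0.3488∠-162.3° A.
Step 6 — Complex power: S = V·I* = 4.144 + j7.275 VA.
Step 7 — Real power: P = Re(S) = 4.144 W.
Step 8 — Reactive power: Q = Im(S) = 7.275 VAR.
Step 9 — Apparent power: |S| = 8.372 VA.
Step 10 — Power factor: PF = P/|S| = 0.4949 (lagging).

(a) P = 4.144 W  (b) Q = 7.275 VAR  (c) S = 8.372 VA  (d) PF = 0.4949 (lagging)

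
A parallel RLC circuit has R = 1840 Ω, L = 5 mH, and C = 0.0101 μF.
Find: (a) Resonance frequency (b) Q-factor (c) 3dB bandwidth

Step 1 — Resonance: ω₀ = 1/√(LC) = 1/√(0.005·1.01e-08) = 1.407e+05 rad/s.
Step 2 — f₀ = ω₀/(2π) = 2.24e+04 Hz.
Step 3 — Parallel Q: Q = R/(ω₀L) = 1840/(1.407e+05·0.005) = 2.615.
Step 4 — Bandwidth: Δω = ω₀/Q = 5.381e+04 rad/s; BW = Δω/(2π) = 8564 Hz.

(a) f₀ = 2.24e+04 Hz  (b) Q = 2.615  (c) BW = 8564 Hz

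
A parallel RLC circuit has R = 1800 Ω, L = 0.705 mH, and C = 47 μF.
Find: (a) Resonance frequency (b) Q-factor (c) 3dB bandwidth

Step 1 — Resonance: ω₀ = 1/√(LC) = 1/√(0.000705·4.7e-05) = 5494 rad/s.
Step 2 — f₀ = ω₀/(2π) = 874.3 Hz.
Step 3 — Parallel Q: Q = R/(ω₀L) = 1800/(5494·0.000705) = 464.8.
Step 4 — Bandwidth: Δω = ω₀/Q = 11.82 rad/s; BW = Δω/(2π) = 1.881 Hz.

(a) f₀ = 874.3 Hz  (b) Q = 464.8  (c) BW = 1.881 Hz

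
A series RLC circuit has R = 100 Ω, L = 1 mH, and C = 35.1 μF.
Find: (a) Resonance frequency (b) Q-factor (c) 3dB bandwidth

Step 1 — Resonance: ω₀ = 1/√(LC) = 1/√(0.001·3.51e-05) = 5338 rad/s.
Step 2 — f₀ = ω₀/(2π) = 849.5 Hz.
Step 3 — Series Q: Q = ω₀L/R = 5338·0.001/100 = 0.05338.
Step 4 — Bandwidth: Δω = ω₀/Q = 1e+05 rad/s; BW = Δω/(2π) = 1.592e+04 Hz.

(a) f₀ = 849.5 Hz  (b) Q = 0.05338  (c) BW = 1.592e+04 Hz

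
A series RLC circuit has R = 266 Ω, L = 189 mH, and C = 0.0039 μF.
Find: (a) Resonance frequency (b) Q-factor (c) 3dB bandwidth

Step 1 — Resonance condition Im(Z)=0 gives ω₀ = 1/√(LC).
Step 2 — ω₀ = 1/√(0.189·3.9e-09) = 3.683e+04 rad/s.
Step 3 — f₀ = ω₀/(2π) = 5862 Hz.
Step 4 — Series Q: Q = ω₀L/R = 3.683e+04·0.189/266 = 26.17.
Step 5 — 3dB bandwidth: Δω = ω₀/Q = 1407 rad/s; BW = Δω/(2π) = 224 Hz.

(a) f₀ = 5862 Hz  (b) Q = 26.17  (c) BW = 224 Hz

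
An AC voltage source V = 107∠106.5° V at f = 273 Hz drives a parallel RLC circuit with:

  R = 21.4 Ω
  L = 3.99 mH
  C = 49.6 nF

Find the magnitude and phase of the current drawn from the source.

Step 1 — Angular frequency: ω = 2π·f = 2π·273 = 1715 rad/s.
Step 2 — Component impedances:
  R: Z = R = 21.4 Ω
  L: Z = jωL = j·1715·0.00399 = 0 + j6.844 Ω
  C: Z = 1/(jωC) = -j/(ω·C) = 0 - j1.175e+04 Ω
Step 3 — Parallel combination: 1/Z_total = 1/R + 1/L + 1/C; Z_total = 1.988 + j6.212 Ω = 6.522∠72.3° Ω.
Step 4 — Source phasor: V = 107∠106.5° V = -30.39 + j102.6 V.
Step 5 — Ohm's law: I = V / Z_total = (-30.39 + j102.6) / (1.988 + j6.212) = 13.56 + j9.232 A.
Step 6 — Convert to polar: |I| = 16.41 A, ∠I = 34.2°.

I = 16.41∠34.2° A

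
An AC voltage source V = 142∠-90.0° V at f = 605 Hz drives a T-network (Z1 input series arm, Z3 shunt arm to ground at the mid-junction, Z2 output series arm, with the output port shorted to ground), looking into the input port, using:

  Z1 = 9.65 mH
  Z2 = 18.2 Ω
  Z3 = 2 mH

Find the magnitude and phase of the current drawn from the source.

Step 1 — Angular frequency: ω = 2π·f = 2π·605 = 3801 rad/s.
Step 2 — Component impedances:
  Z1: Z = jωL = j·3801·0.00965 = 0 + j36.68 Ω
  Z2: Z = R = 18.2 Ω
  Z3: Z = jωL = j·3801·0.002 = 0 + j7.603 Ω
Step 3 — With the output port shorted to ground, the output series arm Z2 runs from the junction to ground; the shunt arm Z3 also runs from the junction to ground. They appear in parallel: Z3 || Z2 = 2.704 + j6.473 Ω.
Step 4 — Series with input arm Z1: Z_in = Z1 + (Z3 || Z2) = 2.704 + j43.16 Ω = 43.24∠86.4° Ω.
Step 5 — Source phasor: V = 142∠-90.0° V = 0 - j142 V.
Step 6 — Ohm's law: I = V / Z_total = (0 - j142) / (2.704 + j43.16) = -3.278 - j0.2054 A.
Step 7 — Convert to polar: |I| = 3.284 A, ∠I = -176.4°.

I = 3.284∠-176.4° A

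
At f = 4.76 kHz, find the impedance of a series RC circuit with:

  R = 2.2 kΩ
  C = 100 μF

Step 1 — Angular frequency: ω = 2π·f = 2π·4760 = 2.991e+04 rad/s.
Step 2 — Component impedances:
  R: Z = R = 2200 Ω
  C: Z = 1/(jωC) = -j/(ω·C) = 0 - j0.3344 Ω
Step 3 — Series combination: Z_total = R + C = 2200 - j0.3344 Ω = 2200∠-0.0° Ω.

Z = 2200 - j0.3344 Ω = 2200∠-0.0° Ω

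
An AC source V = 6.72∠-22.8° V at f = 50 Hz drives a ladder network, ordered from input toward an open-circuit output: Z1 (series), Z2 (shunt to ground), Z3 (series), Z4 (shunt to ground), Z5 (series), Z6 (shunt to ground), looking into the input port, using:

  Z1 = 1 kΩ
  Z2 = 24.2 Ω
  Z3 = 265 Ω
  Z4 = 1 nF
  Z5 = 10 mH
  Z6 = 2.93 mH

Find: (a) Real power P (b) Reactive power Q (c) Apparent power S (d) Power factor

Step 1 — Angular frequency: ω = 2π·f = 2π·50 = 314.2 rad/s.
Step 2 — Component impedances:
  Z1: Z = R = 1000 Ω
  Z2: Z = R = 24.2 Ω
  Z3: Z = R = 265 Ω
  Z4: Z = 1/(jωC) = -j/(ω·C) = 0 - j3.183e+06 Ω
  Z5: Z = jωL = j·314.2·0.01 = 0 + j3.142 Ω
  Z6: Z = jωL = j·314.2·0.00293 = 0 + j0.9205 Ω
Step 3 — Ladder network (open output): work backward from the far end, alternating series and parallel combinations. Z_in = 1022 + j0.02844 Ω = 1022∠0.0° Ω.
Step 4 — Source phasor: V = 6.72∠-22.8° V = 6.195 - j2.604 V.
Step 5 — Current: I = V / Z = 0.00606 - j0.002548 A = 0.006574∠-22.8° A.
Step 6 — Complex power: S = V·I* = 0.04418 + j1.229e-06 VA.
Step 7 — Real power: P = Re(S) = 0.04418 W.
Step 8 — Reactive power: Q = Im(S) = 1.229e-06 VAR.
Step 9 — Apparent power: |S| = 0.04418 VA.
Step 10 — Power factor: PF = P/|S| = 1 (lagging).

(a) P = 0.04418 W  (b) Q = 1.229e-06 VAR  (c) S = 0.04418 VA  (d) PF = 1 (lagging)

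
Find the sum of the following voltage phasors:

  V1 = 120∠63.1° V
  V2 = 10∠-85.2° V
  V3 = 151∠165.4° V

Step 1 — Convert each phasor to rectangular form:
  V1 = 120·(cos(63.1°) + j·sin(63.1°)) = 54.29 + j107 V
  V2 = 10·(cos(-85.2°) + j·sin(-85.2°)) = 0.8368 - j9.965 V
  V3 = 151·(cos(165.4°) + j·sin(165.4°)) = -146.1 + j38.06 V
Step 2 — Sum components: V_total = -91 + j135.1 V.
Step 3 — Convert to polar: |V_total| = 162.9 V, ∠V_total = 124.0°.

V_total = 162.9∠124.0° V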